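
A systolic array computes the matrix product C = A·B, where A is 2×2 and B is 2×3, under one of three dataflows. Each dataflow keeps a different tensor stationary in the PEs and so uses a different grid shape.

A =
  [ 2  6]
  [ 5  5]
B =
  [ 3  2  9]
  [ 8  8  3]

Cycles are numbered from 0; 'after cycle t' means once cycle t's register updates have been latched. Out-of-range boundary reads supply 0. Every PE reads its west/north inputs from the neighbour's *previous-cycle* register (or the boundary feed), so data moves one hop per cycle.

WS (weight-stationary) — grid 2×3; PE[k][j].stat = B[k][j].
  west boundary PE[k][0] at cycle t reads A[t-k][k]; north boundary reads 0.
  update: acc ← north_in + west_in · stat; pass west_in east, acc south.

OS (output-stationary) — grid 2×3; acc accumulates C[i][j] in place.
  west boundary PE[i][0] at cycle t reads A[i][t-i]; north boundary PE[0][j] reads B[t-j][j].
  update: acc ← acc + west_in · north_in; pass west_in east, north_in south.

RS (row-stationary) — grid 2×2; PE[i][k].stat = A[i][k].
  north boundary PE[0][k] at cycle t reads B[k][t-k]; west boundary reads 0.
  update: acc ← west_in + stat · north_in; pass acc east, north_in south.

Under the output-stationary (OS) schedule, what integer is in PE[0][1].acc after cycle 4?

PE[0][1].acc = 52

OS (2×3). Following PE[0][1] plus its west/north inputs:
  [0] (0,0) acc=6 (h:2 v:3)
  [0] (0,1) acc=0 (h:0 v:0)
  [1] (0,0) acc=54 (h:6 v:8)
  [1] (0,1) acc=4 (h:2 v:2)
  [2] (0,0) acc=54 (h:0 v:0)
  [2] (0,1) acc=52 (h:6 v:8)
  [3] (0,0) acc=54 (h:0 v:0)
  [3] (0,1) acc=52 (h:0 v:0)
  [4] (0,0) acc=54 (h:0 v:0)
  [4] (0,1) acc=52 (h:0 v:0)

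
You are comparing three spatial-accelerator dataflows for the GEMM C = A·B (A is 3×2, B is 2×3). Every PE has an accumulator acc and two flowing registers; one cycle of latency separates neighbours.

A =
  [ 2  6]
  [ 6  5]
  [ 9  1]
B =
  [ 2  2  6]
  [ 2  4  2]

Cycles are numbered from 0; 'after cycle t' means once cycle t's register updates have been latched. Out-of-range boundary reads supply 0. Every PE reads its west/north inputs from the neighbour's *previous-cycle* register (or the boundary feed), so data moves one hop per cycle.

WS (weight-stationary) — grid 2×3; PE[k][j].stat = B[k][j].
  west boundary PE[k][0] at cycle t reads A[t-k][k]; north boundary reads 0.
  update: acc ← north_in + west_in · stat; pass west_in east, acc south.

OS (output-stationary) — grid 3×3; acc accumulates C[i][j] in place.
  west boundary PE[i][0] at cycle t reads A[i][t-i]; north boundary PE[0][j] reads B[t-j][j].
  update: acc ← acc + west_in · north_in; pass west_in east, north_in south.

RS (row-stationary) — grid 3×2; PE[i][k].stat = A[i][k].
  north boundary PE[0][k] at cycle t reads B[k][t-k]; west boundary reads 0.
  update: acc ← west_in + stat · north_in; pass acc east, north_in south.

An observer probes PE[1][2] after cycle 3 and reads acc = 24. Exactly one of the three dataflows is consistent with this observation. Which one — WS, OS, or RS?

WS (2×3 grid), PE[1][2]:
  t=0 PE[1][2]: acc=0 h=0 v=0
  t=1 PE[1][2]: acc=0 h=0 v=0
  t=2 PE[1][2]: acc=0 h=0 v=0
  t=3 PE[1][2]: acc=24 h=6 v=24
OS (3×3 grid), PE[1][2]:
  t=0 PE[1][2]: acc=0 h=0 v=0
  t=1 PE[1][2]: acc=0 h=0 v=0
  t=2 PE[1][2]: acc=0 h=0 v=0
  t=3 PE[1][2]: acc=36 h=6 v=6
— RS: 3×2 array has no PE[1][2].

dataflow = WS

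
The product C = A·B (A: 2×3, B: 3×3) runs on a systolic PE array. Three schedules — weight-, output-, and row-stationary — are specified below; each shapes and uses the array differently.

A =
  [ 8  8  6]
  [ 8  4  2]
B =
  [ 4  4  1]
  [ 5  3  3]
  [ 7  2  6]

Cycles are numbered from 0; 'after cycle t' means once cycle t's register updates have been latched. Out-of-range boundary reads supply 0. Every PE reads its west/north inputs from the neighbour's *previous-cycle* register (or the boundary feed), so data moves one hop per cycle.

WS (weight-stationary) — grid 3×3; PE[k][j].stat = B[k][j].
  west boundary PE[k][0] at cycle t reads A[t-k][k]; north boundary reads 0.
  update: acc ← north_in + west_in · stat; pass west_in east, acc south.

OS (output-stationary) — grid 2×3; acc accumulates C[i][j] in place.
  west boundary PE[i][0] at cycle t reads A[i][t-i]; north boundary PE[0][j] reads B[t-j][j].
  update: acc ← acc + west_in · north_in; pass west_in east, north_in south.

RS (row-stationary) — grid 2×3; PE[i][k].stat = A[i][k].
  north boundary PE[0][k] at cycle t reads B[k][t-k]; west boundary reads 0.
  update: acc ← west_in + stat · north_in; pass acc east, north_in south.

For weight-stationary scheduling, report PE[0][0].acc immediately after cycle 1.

WS 3×3: PE[0][0] cycle-by-cycle (with neighbour feeds):
  after 0 — PE[0][0] acc=32, pass-E 8, pass-S 32
  after 1 — PE[0][0] acc=32, pass-E 8, pass-S 32

PE[0][0].acc = 32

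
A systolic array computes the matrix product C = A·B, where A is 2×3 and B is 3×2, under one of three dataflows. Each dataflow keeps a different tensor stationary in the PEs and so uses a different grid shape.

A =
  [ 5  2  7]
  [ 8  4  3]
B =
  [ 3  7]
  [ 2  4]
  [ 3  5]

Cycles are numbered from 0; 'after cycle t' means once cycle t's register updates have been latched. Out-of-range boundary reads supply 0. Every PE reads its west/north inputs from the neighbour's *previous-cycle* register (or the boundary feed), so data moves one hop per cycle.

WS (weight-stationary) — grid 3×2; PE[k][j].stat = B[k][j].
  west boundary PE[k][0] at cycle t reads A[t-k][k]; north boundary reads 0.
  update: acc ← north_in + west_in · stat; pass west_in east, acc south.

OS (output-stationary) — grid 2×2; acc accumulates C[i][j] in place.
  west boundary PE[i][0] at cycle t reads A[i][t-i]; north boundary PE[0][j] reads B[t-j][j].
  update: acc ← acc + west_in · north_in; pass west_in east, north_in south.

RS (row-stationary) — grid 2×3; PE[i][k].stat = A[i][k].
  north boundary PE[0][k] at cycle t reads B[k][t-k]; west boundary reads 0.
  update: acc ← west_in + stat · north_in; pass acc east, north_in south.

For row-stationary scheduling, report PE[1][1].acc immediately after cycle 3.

Tracing RS — 2×3 array, target PE[1][1]:
  step 0 · PE0,1: acc=0; fwd→0 fwd↓0
  step 0 · PE1,0: acc=0; fwd→0 fwd↓0
  step 0 · PE1,1: acc=0; fwd→0 fwd↓0
  step 1 · PE0,1: acc=19; fwd→19 fwd↓2
  step 1 · PE1,0: acc=24; fwd→24 fwd↓3
  step 1 · PE1,1: acc=0; fwd→0 fwd↓0
  step 2 · PE0,1: acc=43; fwd→43 fwd↓4
  step 2 · PE1,0: acc=56; fwd→56 fwd↓7
  step 2 · PE1,1: acc=32; fwd→32 fwd↓2
  step 3 · PE0,1: acc=0; fwd→0 fwd↓0
  step 3 · PE1,0: acc=0; fwd→0 fwd↓0
  step 3 · PE1,1: acc=72; fwd→72 fwd↓4

PE[1][1].acc = 72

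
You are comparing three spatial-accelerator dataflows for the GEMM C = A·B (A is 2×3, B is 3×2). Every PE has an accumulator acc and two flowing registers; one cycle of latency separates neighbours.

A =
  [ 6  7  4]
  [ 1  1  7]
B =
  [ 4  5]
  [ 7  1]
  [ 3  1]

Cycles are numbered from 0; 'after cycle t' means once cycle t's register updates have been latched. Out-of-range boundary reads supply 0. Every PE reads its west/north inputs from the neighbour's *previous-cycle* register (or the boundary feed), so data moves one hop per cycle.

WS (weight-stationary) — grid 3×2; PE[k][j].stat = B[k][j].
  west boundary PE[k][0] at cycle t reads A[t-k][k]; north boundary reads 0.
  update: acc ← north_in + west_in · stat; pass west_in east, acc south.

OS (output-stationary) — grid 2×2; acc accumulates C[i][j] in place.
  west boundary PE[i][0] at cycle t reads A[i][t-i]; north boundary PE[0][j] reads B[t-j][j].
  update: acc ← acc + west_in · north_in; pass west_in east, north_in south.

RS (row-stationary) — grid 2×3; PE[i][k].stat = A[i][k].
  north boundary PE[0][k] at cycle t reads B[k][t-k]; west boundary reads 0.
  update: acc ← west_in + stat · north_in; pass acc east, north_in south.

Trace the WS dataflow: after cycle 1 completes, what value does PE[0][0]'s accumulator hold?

WS (3×2). Following PE[0][0] plus its west/north inputs:
  @0  [0,0]  acc 24  |  →6  ↓24
  @1  [0,0]  acc 4  |  →1  ↓4

PE[0][0].acc = 4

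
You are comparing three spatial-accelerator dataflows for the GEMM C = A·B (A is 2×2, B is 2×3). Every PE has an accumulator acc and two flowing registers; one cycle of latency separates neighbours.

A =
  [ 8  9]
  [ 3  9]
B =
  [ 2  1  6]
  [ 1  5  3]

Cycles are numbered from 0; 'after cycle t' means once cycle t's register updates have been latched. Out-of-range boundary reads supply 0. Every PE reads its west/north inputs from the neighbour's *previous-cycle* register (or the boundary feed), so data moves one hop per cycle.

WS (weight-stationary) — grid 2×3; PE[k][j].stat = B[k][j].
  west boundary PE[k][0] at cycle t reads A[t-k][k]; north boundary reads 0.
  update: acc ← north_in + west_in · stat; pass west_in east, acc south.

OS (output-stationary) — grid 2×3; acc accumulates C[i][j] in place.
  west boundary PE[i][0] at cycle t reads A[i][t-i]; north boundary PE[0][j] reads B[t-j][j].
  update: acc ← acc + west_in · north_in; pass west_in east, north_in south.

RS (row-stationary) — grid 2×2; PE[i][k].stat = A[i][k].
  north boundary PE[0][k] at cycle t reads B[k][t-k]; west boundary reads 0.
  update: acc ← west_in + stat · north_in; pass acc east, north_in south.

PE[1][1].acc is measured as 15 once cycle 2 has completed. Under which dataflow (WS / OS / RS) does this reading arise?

WS [2×3] PE[1][1] across cycles:
  0: (1,1).acc=0  regs=<0,0>
  1: (1,1).acc=0  regs=<0,0>
  2: (1,1).acc=53  regs=<9,53>
OS [2×3] PE[1][1] across cycles:
  0: (1,1).acc=0  regs=<0,0>
  1: (1,1).acc=0  regs=<0,0>
  2: (1,1).acc=3  regs=<3,1>
RS [2×2] PE[1][1] across cycles:
  0: (1,1).acc=0  regs=<0,0>
  1: (1,1).acc=0  regs=<0,0>
  2: (1,1).acc=15  regs=<15,1>

dataflow = RS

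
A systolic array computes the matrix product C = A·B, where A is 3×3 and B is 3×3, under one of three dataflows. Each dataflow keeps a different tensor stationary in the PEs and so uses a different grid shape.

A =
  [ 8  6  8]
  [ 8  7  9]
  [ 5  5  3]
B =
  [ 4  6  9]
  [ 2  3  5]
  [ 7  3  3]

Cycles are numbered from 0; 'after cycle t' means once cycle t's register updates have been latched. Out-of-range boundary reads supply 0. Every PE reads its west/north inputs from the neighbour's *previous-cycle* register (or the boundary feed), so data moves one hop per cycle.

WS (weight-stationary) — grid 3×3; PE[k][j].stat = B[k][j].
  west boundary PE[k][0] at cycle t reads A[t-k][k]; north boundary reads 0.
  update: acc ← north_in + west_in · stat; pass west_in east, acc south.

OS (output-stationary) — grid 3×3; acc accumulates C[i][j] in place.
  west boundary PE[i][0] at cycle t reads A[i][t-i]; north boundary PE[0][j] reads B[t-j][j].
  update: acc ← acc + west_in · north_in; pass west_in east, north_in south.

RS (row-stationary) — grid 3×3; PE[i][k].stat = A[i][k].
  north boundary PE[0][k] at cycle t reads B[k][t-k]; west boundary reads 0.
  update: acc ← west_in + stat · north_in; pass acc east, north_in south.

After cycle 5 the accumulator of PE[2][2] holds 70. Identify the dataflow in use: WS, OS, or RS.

— WS: 3×3; PE[2][2] trace:
  0: (2,2).acc=0  regs=<0,0>
  1: (2,2).acc=0  regs=<0,0>
  2: (2,2).acc=0  regs=<0,0>
  3: (2,2).acc=0  regs=<0,0>
  4: (2,2).acc=126  regs=<8,126>
  5: (2,2).acc=134  regs=<9,134>
— OS: 3×3; PE[2][2] trace:
  0: (2,2).acc=0  regs=<0,0>
  1: (2,2).acc=0  regs=<0,0>
  2: (2,2).acc=0  regs=<0,0>
  3: (2,2).acc=0  regs=<0,0>
  4: (2,2).acc=45  regs=<5,9>
  5: (2,2).acc=70  regs=<5,5>
— RS: 3×3; PE[2][2] trace:
  0: (2,2).acc=0  regs=<0,0>
  1: (2,2).acc=0  regs=<0,0>
  2: (2,2).acc=0  regs=<0,0>
  3: (2,2).acc=0  regs=<0,0>
  4: (2,2).acc=51  regs=<51,7>
  5: (2,2).acc=54  regs=<54,3>

dataflow = OS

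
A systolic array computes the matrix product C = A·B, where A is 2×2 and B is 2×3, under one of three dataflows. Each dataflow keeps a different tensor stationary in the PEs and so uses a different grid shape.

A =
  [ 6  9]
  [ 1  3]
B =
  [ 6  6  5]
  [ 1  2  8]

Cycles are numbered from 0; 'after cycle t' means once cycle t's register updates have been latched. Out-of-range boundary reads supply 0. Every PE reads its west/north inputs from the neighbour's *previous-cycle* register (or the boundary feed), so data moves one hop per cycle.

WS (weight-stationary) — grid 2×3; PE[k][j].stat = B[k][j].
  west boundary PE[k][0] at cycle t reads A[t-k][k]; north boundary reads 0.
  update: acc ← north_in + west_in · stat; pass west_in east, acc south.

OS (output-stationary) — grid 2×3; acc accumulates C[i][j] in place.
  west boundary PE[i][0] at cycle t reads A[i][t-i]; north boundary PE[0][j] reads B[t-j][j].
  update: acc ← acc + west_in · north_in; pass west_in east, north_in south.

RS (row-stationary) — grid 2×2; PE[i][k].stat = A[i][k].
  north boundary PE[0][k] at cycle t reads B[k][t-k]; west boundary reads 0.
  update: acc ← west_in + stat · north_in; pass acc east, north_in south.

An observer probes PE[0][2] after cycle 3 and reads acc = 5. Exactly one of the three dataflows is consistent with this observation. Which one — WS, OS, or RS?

dataflow = WS

— WS: 2×3; PE[0][2] trace:
  0: (0,2).acc=0  regs=<0,0>
  1: (0,2).acc=0  regs=<0,0>
  2: (0,2).acc=30  regs=<6,30>
  3: (0,2).acc=5  regs=<1,5>
— OS: 2×3; PE[0][2] trace:
  0: (0,2).acc=0  regs=<0,0>
  1: (0,2).acc=0  regs=<0,0>
  2: (0,2).acc=30  regs=<6,5>
  3: (0,2).acc=102  regs=<9,8>
RS (2×2): PE[0][2] does not exist.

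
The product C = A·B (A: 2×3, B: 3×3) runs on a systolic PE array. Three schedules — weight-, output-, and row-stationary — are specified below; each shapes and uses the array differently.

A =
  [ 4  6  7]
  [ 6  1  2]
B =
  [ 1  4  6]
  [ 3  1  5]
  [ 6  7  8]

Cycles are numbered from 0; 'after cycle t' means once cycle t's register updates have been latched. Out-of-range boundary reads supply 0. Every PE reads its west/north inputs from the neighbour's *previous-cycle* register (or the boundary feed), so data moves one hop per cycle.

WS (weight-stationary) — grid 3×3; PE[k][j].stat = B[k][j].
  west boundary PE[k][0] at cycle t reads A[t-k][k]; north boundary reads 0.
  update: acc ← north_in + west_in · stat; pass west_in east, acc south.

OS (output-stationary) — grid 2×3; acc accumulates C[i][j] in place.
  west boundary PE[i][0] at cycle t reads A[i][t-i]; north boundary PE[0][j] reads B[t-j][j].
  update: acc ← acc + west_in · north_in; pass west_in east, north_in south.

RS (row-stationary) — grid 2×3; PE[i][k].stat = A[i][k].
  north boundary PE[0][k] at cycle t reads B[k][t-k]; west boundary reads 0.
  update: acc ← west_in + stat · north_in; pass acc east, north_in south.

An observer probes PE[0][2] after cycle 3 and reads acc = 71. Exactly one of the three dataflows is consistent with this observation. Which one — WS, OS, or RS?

— WS: 3×3; PE[0][2] trace:
  step 0 · PE0,2: acc=0; fwd→0 fwd↓0
  step 1 · PE0,2: acc=0; fwd→0 fwd↓0
  step 2 · PE0,2: acc=24; fwd→4 fwd↓24
  step 3 · PE0,2: acc=36; fwd→6 fwd↓36
— OS: 2×3; PE[0][2] trace:
  step 0 · PE0,2: acc=0; fwd→0 fwd↓0
  step 1 · PE0,2: acc=0; fwd→0 fwd↓0
  step 2 · PE0,2: acc=24; fwd→4 fwd↓6
  step 3 · PE0,2: acc=54; fwd→6 fwd↓5
— RS: 2×3; PE[0][2] trace:
  step 0 · PE0,2: acc=0; fwd→0 fwd↓0
  step 1 · PE0,2: acc=0; fwd→0 fwd↓0
  step 2 · PE0,2: acc=64; fwd→64 fwd↓6
  step 3 · PE0,2: acc=71; fwd→71 fwd↓7

dataflow = RS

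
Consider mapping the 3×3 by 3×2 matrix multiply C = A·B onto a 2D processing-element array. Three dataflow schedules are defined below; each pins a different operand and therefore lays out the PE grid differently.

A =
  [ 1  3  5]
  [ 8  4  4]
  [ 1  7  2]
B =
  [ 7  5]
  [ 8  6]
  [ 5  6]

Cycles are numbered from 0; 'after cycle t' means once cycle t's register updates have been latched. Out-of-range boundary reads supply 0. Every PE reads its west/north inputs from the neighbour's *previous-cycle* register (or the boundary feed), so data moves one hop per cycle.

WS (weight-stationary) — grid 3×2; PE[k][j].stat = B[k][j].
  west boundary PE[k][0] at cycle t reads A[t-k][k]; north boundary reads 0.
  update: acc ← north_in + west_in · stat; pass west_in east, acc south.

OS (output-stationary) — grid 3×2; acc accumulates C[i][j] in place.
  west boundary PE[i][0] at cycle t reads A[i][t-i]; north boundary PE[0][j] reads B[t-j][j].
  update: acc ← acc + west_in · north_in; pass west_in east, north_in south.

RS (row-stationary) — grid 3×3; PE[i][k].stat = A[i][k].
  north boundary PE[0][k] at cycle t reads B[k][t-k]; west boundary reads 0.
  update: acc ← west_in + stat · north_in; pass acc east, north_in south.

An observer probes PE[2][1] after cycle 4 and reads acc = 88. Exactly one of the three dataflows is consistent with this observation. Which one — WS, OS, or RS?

WS [3×2] PE[2][1] across cycles:
  @0  [2,1]  acc 0  |  →0  ↓0
  @1  [2,1]  acc 0  |  →0  ↓0
  @2  [2,1]  acc 0  |  →0  ↓0
  @3  [2,1]  acc 53  |  →5  ↓53
  @4  [2,1]  acc 88  |  →4  ↓88
OS [3×2] PE[2][1] across cycles:
  @0  [2,1]  acc 0  |  →0  ↓0
  @1  [2,1]  acc 0  |  →0  ↓0
  @2  [2,1]  acc 0  |  →0  ↓0
  @3  [2,1]  acc 5  |  →1  ↓5
  @4  [2,1]  acc 47  |  →7  ↓6
RS [3×3] PE[2][1] across cycles:
  @0  [2,1]  acc 0  |  →0  ↓0
  @1  [2,1]  acc 0  |  →0  ↓0
  @2  [2,1]  acc 0  |  →0  ↓0
  @3  [2,1]  acc 63  |  →63  ↓8
  @4  [2,1]  acc 47  |  →47  ↓6

dataflow = WS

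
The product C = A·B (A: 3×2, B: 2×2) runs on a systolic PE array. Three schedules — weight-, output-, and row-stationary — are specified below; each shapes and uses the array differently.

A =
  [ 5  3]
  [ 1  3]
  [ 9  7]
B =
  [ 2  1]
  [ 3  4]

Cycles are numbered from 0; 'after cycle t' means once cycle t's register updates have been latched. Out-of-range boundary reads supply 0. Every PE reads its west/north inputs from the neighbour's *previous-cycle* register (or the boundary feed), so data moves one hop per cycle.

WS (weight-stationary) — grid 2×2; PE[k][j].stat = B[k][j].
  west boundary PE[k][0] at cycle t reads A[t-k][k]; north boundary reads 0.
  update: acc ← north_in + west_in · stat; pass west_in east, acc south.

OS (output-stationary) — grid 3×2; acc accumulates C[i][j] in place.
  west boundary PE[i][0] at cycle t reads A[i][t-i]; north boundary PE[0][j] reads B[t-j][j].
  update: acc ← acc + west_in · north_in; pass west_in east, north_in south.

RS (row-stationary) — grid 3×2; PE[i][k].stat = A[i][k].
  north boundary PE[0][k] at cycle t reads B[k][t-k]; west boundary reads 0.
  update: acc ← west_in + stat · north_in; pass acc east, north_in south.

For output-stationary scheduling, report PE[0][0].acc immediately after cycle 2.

PE[0][0].acc = 19

Tracing OS — 3×2 array, target PE[0][0]:
  t=0 PE[0][0]: acc=10 h=5 v=2
  t=1 PE[0][0]: acc=19 h=3 v=3
  t=2 PE[0][0]: acc=19 h=0 v=0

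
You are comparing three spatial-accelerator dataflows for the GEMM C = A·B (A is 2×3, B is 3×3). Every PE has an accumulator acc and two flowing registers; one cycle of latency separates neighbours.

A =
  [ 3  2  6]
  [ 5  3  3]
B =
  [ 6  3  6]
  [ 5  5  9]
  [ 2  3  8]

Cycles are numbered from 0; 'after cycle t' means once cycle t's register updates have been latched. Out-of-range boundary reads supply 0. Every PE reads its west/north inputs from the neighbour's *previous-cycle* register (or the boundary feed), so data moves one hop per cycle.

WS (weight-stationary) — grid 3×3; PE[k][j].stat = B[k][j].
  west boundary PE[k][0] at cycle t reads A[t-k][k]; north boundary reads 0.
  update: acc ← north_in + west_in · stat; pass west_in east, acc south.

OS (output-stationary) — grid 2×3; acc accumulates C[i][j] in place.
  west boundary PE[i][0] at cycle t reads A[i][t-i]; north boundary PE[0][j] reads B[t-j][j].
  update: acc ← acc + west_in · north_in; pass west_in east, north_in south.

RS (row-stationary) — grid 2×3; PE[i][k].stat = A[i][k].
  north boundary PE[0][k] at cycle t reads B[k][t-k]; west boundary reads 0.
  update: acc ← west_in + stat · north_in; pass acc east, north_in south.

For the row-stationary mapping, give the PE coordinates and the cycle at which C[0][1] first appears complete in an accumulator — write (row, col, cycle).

(row, col, cycle) = (0, 2, 3)

RS: C[0][1] accumulates in PE[0][2]:
  after 0 — PE[0][2] acc=0, pass-E 0, pass-S 0
  after 1 — PE[0][2] acc=0, pass-E 0, pass-S 0
  after 2 — PE[0][2] acc=40, pass-E 40, pass-S 2
  after 3 — PE[0][2] acc=37, pass-E 37, pass-S 3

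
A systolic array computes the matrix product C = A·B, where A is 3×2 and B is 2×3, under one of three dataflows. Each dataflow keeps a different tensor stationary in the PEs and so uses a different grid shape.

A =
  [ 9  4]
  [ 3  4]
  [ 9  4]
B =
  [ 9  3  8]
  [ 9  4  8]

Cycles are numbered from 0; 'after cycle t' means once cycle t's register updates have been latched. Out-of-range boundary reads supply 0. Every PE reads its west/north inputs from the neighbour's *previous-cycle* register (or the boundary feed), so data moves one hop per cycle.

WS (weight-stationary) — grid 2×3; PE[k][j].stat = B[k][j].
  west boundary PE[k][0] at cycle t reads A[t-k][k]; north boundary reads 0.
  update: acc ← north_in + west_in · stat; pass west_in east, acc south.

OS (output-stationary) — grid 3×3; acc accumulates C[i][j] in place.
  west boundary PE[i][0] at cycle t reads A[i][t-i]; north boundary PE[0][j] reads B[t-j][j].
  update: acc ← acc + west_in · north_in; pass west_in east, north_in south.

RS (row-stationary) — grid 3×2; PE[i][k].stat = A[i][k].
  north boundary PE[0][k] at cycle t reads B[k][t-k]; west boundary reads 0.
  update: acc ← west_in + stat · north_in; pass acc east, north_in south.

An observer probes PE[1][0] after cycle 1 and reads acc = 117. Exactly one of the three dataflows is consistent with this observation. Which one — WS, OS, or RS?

dataflow = WS

— WS: 2×3; PE[1][0] trace:
  [0] (1,0) acc=0 (h:0 v:0)
  [1] (1,0) acc=117 (h:4 v:117)
— OS: 3×3; PE[1][0] trace:
  [0] (1,0) acc=0 (h:0 v:0)
  [1] (1,0) acc=27 (h:3 v:9)
— RS: 3×2; PE[1][0] trace:
  [0] (1,0) acc=0 (h:0 v:0)
  [1] (1,0) acc=27 (h:27 v:9)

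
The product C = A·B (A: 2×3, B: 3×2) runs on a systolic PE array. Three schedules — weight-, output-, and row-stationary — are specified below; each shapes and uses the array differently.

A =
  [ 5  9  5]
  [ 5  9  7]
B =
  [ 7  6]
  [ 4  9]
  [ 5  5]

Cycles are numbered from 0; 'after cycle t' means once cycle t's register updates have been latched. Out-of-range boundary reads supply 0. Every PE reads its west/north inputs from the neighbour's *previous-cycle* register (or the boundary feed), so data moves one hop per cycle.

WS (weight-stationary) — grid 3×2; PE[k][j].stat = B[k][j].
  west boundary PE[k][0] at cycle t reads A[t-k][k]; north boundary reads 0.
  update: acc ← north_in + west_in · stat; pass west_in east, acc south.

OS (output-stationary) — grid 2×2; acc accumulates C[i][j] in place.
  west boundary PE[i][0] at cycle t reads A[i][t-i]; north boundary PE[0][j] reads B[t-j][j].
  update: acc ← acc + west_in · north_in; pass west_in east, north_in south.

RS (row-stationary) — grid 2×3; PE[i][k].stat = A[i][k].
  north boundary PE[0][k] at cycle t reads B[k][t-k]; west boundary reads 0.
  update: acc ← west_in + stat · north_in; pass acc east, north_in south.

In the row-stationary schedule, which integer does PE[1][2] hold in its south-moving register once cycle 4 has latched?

register = 5

RS 2×3: PE[1][2] cycle-by-cycle (with neighbour feeds):
  @0  [0,2]  acc 0  |  →0  ↓0
  @0  [1,1]  acc 0  |  →0  ↓0
  @0  [1,2]  acc 0  |  →0  ↓0
  @1  [0,2]  acc 0  |  →0  ↓0
  @1  [1,1]  acc 0  |  →0  ↓0
  @1  [1,2]  acc 0  |  →0  ↓0
  @2  [0,2]  acc 96  |  →96  ↓5
  @2  [1,1]  acc 71  |  →71  ↓4
  @2  [1,2]  acc 0  |  →0  ↓0
  @3  [0,2]  acc 136  |  →136  ↓5
  @3  [1,1]  acc 111  |  →111  ↓9
  @3  [1,2]  acc 106  |  →106  ↓5
  @4  [0,2]  acc 0  |  →0  ↓0
  @4  [1,1]  acc 0  |  →0  ↓0
  @4  [1,2]  acc 146  |  →146  ↓5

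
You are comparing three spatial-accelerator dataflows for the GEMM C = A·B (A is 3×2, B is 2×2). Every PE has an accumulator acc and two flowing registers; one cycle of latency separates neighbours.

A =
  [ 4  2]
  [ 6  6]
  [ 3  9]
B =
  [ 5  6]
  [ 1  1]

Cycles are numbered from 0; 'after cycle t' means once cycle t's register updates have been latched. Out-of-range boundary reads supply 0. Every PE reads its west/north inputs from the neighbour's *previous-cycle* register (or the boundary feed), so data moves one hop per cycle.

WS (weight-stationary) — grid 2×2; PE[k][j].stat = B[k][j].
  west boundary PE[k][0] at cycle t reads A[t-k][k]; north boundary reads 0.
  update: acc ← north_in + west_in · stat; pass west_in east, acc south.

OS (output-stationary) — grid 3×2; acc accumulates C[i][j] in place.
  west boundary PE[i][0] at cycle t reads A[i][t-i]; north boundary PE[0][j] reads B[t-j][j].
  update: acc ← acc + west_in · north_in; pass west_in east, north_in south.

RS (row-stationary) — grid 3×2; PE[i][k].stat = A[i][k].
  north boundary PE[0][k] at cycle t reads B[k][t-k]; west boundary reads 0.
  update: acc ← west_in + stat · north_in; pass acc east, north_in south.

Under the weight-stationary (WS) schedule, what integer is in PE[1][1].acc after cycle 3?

WS (2×2). Following PE[1][1] plus its west/north inputs:
  c0 r0c1: 0 / 0 / 0
  c0 r1c0: 0 / 0 / 0
  c0 r1c1: 0 / 0 / 0
  c1 r0c1: 24 / 4 / 24
  c1 r1c0: 22 / 2 / 22
  c1 r1c1: 0 / 0 / 0
  c2 r0c1: 36 / 6 / 36
  c2 r1c0: 36 / 6 / 36
  c2 r1c1: 26 / 2 / 26
  c3 r0c1: 18 / 3 / 18
  c3 r1c0: 24 / 9 / 24
  c3 r1c1: 42 / 6 / 42

PE[1][1].acc = 42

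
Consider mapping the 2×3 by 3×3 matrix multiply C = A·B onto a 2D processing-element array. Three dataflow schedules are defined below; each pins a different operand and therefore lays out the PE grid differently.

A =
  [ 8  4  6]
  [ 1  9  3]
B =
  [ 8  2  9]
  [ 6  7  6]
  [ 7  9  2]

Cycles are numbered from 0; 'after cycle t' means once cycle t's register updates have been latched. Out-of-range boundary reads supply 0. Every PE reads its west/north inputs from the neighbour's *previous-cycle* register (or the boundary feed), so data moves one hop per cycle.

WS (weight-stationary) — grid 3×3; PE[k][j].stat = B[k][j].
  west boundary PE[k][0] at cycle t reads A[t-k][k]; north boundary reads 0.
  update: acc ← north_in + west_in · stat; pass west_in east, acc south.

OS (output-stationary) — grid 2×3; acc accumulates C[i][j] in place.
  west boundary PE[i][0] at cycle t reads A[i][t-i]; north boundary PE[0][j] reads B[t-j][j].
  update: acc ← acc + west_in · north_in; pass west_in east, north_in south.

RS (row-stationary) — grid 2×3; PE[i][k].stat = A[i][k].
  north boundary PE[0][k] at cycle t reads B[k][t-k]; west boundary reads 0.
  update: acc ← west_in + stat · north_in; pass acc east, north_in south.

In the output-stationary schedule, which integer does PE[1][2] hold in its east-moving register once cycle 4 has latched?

OS (2×3). Following PE[1][2] plus its west/north inputs:
  cycle 0: PE[0][2] → acc 0, east 0, south 0
  cycle 0: PE[1][1] → acc 0, east 0, south 0
  cycle 0: PE[1][2] → acc 0, east 0, south 0
  cycle 1: PE[0][2] → acc 0, east 0, south 0
  cycle 1: PE[1][1] → acc 0, east 0, south 0
  cycle 1: PE[1][2] → acc 0, east 0, south 0
  cycle 2: PE[0][2] → acc 72, east 8, south 9
  cycle 2: PE[1][1] → acc 2, east 1, south 2
  cycle 2: PE[1][2] → acc 0, east 0, south 0
  cycle 3: PE[0][2] → acc 96, east 4, south 6
  cycle 3: PE[1][1] → acc 65, east 9, south 7
  cycle 3: PE[1][2] → acc 9, east 1, south 9
  cycle 4: PE[0][2] → acc 108, east 6, south 2
  cycle 4: PE[1][1] → acc 92, east 3, south 9
  cycle 4: PE[1][2] → acc 63, east 9, south 6

register = 9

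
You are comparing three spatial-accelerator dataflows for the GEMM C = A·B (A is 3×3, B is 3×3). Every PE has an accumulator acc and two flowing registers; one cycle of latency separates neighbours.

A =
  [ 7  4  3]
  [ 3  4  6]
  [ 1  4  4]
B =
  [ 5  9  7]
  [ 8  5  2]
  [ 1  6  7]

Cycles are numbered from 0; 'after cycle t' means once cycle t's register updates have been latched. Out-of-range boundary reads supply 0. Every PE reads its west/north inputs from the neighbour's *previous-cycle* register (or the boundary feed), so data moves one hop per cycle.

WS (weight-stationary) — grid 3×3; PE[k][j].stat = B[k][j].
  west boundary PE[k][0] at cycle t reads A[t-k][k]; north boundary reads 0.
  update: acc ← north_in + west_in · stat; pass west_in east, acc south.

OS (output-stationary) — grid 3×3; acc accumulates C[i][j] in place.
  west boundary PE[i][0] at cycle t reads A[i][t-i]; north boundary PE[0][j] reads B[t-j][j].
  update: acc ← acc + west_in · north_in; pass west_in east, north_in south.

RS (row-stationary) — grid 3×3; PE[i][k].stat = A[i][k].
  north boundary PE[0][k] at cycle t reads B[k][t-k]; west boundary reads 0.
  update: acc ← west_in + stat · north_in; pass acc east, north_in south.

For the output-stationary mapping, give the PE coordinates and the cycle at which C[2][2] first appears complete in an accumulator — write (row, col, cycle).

(row, col, cycle) = (2, 2, 6)

Under OS, C[2][2] lands at PE[2][2]:
  step 0 · PE2,2: acc=0; fwd→0 fwd↓0
  step 1 · PE2,2: acc=0; fwd→0 fwd↓0
  step 2 · PE2,2: acc=0; fwd→0 fwd↓0
  step 3 · PE2,2: acc=0; fwd→0 fwd↓0
  step 4 · PE2,2: acc=7; fwd→1 fwd↓7
  step 5 · PE2,2: acc=15; fwd→4 fwd↓2
  step 6 · PE2,2: acc=43; fwd→4 fwd↓7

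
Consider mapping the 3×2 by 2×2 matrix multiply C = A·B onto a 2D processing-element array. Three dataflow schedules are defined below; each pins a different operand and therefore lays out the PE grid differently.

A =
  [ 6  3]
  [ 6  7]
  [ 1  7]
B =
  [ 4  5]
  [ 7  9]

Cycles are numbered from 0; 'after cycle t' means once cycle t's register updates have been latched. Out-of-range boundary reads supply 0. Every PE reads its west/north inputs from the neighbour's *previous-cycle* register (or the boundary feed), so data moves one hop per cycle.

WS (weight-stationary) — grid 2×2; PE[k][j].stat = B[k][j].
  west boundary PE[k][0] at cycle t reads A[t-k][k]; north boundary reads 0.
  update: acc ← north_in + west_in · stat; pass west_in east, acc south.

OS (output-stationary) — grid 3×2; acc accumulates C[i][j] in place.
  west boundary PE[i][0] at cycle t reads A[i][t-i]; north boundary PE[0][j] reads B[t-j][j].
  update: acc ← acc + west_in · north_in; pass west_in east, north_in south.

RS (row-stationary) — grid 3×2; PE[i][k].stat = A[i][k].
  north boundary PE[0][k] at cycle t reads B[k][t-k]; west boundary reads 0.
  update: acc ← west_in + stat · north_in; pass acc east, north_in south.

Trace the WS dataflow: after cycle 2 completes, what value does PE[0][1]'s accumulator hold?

Tracing WS — 2×2 array, target PE[0][1]:
  c0 r0c0: 24 / 6 / 24
  c0 r0c1: 0 / 0 / 0
  c1 r0c0: 24 / 6 / 24
  c1 r0c1: 30 / 6 / 30
  c2 r0c0: 4 / 1 / 4
  c2 r0c1: 30 / 6 / 30

PE[0][1].acc = 30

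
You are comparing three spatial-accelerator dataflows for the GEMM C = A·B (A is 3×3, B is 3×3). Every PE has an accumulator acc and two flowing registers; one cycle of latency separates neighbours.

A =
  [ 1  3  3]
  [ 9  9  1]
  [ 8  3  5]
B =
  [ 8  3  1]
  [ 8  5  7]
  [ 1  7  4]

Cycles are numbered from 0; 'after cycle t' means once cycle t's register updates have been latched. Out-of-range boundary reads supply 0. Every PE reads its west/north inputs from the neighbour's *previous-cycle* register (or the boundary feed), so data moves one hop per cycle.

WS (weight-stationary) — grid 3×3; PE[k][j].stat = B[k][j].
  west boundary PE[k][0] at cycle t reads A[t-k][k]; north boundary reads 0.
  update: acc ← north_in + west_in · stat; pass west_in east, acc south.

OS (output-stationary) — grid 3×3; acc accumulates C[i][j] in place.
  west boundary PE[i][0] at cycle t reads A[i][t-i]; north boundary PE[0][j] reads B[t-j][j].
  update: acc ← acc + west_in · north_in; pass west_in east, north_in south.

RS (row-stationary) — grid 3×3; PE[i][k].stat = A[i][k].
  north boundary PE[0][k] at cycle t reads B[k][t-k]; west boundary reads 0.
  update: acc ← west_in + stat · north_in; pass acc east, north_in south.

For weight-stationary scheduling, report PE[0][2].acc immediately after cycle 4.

PE[0][2].acc = 8

WS 3×3: PE[0][2] cycle-by-cycle (with neighbour feeds):
  [0] (0,1) acc=0 (h:0 v:0)
  [0] (0,2) acc=0 (h:0 v:0)
  [1] (0,1) acc=3 (h:1 v:3)
  [1] (0,2) acc=0 (h:0 v:0)
  [2] (0,1) acc=27 (h:9 v:27)
  [2] (0,2) acc=1 (h:1 v:1)
  [3] (0,1) acc=24 (h:8 v:24)
  [3] (0,2) acc=9 (h:9 v:9)
  [4] (0,1) acc=0 (h:0 v:0)
  [4] (0,2) acc=8 (h:8 v:8)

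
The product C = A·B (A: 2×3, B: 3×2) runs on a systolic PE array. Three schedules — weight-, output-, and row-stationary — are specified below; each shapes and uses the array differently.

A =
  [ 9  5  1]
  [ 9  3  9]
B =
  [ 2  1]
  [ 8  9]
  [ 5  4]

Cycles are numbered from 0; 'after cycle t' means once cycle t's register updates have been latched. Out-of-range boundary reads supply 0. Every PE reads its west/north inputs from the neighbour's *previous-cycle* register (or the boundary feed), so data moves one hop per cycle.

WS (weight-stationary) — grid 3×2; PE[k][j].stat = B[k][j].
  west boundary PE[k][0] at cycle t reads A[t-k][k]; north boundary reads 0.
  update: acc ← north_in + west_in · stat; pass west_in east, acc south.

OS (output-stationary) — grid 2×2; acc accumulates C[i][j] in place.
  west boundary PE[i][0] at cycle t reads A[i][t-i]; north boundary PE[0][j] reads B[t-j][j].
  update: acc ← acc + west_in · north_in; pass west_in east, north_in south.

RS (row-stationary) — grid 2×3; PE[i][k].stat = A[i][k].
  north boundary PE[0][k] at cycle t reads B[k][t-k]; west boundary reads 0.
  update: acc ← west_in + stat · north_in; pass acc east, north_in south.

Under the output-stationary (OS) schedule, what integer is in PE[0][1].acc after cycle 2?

OS 2×2: PE[0][1] cycle-by-cycle (with neighbour feeds):
  @0  [0,0]  acc 18  |  →9  ↓2
  @0  [0,1]  acc 0  |  →0  ↓0
  @1  [0,0]  acc 58  |  →5  ↓8
  @1  [0,1]  acc 9  |  →9  ↓1
  @2  [0,0]  acc 63  |  →1  ↓5
  @2  [0,1]  acc 54  |  →5  ↓9

PE[0][1].acc = 54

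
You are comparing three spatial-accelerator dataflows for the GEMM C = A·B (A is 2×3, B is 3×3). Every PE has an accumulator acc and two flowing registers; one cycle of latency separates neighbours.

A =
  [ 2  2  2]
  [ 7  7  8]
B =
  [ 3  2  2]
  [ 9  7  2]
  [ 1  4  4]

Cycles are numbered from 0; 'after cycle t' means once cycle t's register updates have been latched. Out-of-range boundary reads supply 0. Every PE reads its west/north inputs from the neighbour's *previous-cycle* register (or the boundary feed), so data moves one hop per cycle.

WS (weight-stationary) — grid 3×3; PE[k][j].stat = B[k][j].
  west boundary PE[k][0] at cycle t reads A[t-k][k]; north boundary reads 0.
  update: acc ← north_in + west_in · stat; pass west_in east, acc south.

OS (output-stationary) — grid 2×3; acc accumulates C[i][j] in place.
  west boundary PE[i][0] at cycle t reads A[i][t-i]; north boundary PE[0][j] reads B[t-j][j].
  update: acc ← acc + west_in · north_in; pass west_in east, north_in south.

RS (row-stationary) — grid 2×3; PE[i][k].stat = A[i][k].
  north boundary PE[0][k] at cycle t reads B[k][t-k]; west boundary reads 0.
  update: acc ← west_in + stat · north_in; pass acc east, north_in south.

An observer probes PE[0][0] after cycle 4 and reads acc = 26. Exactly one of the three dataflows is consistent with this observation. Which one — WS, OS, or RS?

dataflow = OS

WS [3×3] PE[0][0] across cycles:
  0: (0,0).acc=6  regs=<2,6>
  1: (0,0).acc=21  regs=<7,21>
  2: (0,0).acc=0  regs=<0,0>
  3: (0,0).acc=0  regs=<0,0>
  4: (0,0).acc=0  regs=<0,0>
OS [2×3] PE[0][0] across cycles:
  0: (0,0).acc=6  regs=<2,3>
  1: (0,0).acc=24  regs=<2,9>
  2: (0,0).acc=26  regs=<2,1>
  3: (0,0).acc=26  regs=<0,0>
  4: (0,0).acc=26  regs=<0,0>
RS [2×3] PE[0][0] across cycles:
  0: (0,0).acc=6  regs=<6,3>
  1: (0,0).acc=4  regs=<4,2>
  2: (0,0).acc=4  regs=<4,2>
  3: (0,0).acc=0  regs=<0,0>
  4: (0,0).acc=0  regs=<0,0>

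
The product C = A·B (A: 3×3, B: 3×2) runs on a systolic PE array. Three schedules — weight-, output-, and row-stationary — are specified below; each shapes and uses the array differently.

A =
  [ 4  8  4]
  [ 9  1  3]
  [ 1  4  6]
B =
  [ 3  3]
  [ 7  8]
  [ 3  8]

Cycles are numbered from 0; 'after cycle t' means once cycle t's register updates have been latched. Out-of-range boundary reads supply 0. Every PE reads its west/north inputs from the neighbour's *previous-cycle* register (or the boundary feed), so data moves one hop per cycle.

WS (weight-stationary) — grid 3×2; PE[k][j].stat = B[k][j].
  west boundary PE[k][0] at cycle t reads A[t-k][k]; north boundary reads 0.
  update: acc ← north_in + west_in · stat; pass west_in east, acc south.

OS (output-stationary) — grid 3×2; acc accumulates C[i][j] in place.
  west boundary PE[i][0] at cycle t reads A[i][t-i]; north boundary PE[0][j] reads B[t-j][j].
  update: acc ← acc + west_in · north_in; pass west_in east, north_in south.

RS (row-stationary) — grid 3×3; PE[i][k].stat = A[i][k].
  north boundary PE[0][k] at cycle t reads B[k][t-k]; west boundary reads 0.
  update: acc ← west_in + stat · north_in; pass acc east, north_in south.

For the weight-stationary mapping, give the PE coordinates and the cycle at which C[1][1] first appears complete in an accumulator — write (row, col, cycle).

WS: C[1][1] accumulates in PE[2][1]:
  c0 r2c1: 0 / 0 / 0
  c1 r2c1: 0 / 0 / 0
  c2 r2c1: 0 / 0 / 0
  c3 r2c1: 108 / 4 / 108
  c4 r2c1: 59 / 3 / 59

(row, col, cycle) = (2, 1, 4)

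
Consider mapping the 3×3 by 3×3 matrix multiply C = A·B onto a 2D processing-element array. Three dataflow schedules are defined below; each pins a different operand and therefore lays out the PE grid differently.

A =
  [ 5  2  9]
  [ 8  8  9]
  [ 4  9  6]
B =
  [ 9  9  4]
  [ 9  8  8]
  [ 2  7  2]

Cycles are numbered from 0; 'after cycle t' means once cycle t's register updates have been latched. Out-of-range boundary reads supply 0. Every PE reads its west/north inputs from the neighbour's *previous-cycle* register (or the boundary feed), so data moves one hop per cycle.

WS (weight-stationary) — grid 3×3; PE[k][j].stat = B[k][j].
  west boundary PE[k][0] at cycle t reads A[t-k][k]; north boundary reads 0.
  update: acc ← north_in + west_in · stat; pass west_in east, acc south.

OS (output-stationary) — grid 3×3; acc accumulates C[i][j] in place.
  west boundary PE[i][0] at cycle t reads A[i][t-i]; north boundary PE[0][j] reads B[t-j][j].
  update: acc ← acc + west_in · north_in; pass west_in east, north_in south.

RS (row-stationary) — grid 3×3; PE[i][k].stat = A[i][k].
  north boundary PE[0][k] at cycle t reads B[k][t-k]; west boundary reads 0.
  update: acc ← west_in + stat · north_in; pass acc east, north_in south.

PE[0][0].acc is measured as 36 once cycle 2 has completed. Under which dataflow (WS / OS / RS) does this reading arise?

— WS: 3×3; PE[0][0] trace:
  c0 r0c0: 45 / 5 / 45
  c1 r0c0: 72 / 8 / 72
  c2 r0c0: 36 / 4 / 36
— OS: 3×3; PE[0][0] trace:
  c0 r0c0: 45 / 5 / 9
  c1 r0c0: 63 / 2 / 9
  c2 r0c0: 81 / 9 / 2
— RS: 3×3; PE[0][0] trace:
  c0 r0c0: 45 / 45 / 9
  c1 r0c0: 45 / 45 / 9
  c2 r0c0: 20 / 20 / 4

dataflow = WS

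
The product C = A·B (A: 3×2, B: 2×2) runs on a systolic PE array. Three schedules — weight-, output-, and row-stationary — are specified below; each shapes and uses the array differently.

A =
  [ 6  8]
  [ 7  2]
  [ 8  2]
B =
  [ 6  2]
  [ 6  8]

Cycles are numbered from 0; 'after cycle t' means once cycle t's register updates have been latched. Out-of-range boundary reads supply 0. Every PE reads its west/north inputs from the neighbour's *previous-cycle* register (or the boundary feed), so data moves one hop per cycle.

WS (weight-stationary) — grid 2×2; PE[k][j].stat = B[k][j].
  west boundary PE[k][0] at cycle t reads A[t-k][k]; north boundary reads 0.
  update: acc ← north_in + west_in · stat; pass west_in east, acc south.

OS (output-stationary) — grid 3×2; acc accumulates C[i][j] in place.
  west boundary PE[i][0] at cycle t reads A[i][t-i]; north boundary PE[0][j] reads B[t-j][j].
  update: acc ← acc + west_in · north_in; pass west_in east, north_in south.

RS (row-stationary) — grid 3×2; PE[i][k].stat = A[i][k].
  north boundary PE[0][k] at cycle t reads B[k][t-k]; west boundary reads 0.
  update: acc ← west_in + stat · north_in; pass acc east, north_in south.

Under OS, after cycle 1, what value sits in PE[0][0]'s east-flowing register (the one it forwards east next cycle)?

register = 8

OS 3×2: PE[0][0] cycle-by-cycle (with neighbour feeds):
  0: (0,0).acc=36  regs=<6,6>
  1: (0,0).acc=84  regs=<8,6>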